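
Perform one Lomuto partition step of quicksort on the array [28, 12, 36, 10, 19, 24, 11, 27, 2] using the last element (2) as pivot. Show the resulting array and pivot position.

Lomuto partition with pivot = 2:

Initial array: [28, 12, 36, 10, 19, 24, 11, 27, 2]

arr[0]=28 > 2: no swap
arr[1]=12 > 2: no swap
arr[2]=36 > 2: no swap
arr[3]=10 > 2: no swap
arr[4]=19 > 2: no swap
arr[5]=24 > 2: no swap
arr[6]=11 > 2: no swap
arr[7]=27 > 2: no swap

Place pivot at position 0: [2, 12, 36, 10, 19, 24, 11, 27, 28]
Pivot position: 0

After partitioning with pivot 2, the array becomes [2, 12, 36, 10, 19, 24, 11, 27, 28]. The pivot is placed at index 0. All elements to the left of the pivot are <= 2, and all elements to the right are > 2.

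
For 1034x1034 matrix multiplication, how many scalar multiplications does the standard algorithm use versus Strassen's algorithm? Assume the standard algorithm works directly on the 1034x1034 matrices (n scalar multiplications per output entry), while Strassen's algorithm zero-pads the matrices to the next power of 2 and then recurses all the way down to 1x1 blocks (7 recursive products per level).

Matrix multiplication for 1034x1034 matrices:

Strassen's algorithm requires power-of-2 dimensions. Pad 1034x1034 to 2048x2048 (next power of 2).

Standard algorithm: 1034^3 = 1105507304 multiplications
Strassen's algorithm: 7^(log2(2048)) = 7^11 = 1977326743 multiplications
Difference: 1105507304 - 1977326743 = -871819439 (Strassen uses MORE here due to padding overhead — for small or just-over-power-of-2 n, padding can outweigh the per-level savings)

Standard: 1105507304 multiplications (1034^3). Strassen: 1977326743 multiplications (7^11, after padding to 2048x2048). Strassen reduces 8 recursive multiplications to 7 at each level.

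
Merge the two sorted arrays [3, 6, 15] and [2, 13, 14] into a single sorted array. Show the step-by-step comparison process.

Merging process:

Compare 3 vs 2: take 2 from right. Merged: [2]
Compare 3 vs 13: take 3 from left. Merged: [2, 3]
Compare 6 vs 13: take 6 from left. Merged: [2, 3, 6]
Compare 15 vs 13: take 13 from right. Merged: [2, 3, 6, 13]
Compare 15 vs 14: take 14 from right. Merged: [2, 3, 6, 13, 14]
Append remaining from left: [15]. Merged: [2, 3, 6, 13, 14, 15]

Final merged array: [2, 3, 6, 13, 14, 15]
Total comparisons: 5

The merged array is [2, 3, 6, 13, 14, 15], requiring 5 comparisons. The merge step runs in O(n) time where n is the total number of elements.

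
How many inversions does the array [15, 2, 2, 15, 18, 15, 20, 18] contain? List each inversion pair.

Finding inversions in [15, 2, 2, 15, 18, 15, 20, 18]:

(0, 1): arr[0]=15 > arr[1]=2
(0, 2): arr[0]=15 > arr[2]=2
(4, 5): arr[4]=18 > arr[5]=15
(6, 7): arr[6]=20 > arr[7]=18

Total inversions: 4

The array has 4 inversion(s): (0,1), (0,2), (4,5), (6,7). Each pair (i,j) satisfies i < j and arr[i] > arr[j].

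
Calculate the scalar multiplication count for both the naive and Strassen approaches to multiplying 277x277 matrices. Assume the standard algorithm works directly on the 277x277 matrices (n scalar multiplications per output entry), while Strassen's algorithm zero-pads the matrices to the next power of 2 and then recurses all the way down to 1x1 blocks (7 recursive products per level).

Matrix multiplication for 277x277 matrices:

Strassen's algorithm requires power-of-2 dimensions. Pad 277x277 to 512x512 (next power of 2).

Standard algorithm: 277^3 = 21253933 multiplications
Strassen's algorithm: 7^(log2(512)) = 7^9 = 40353607 multiplications
Difference: 21253933 - 40353607 = -19099674 (Strassen uses MORE here due to padding overhead — for small or just-over-power-of-2 n, padding can outweigh the per-level savings)

Standard: 21253933 multiplications (277^3). Strassen: 40353607 multiplications (7^9, after padding to 512x512). Strassen reduces 8 recursive multiplications to 7 at each level.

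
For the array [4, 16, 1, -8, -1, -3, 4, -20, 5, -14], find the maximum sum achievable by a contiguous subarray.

Using Kadane's algorithm on [4, 16, 1, -8, -1, -3, 4, -20, 5, -14]:

Scanning through the array:
Position 1 (value 16): max_ending_here = 20, max_so_far = 20
Position 2 (value 1): max_ending_here = 21, max_so_far = 21
Position 3 (value -8): max_ending_here = 13, max_so_far = 21
Position 4 (value -1): max_ending_here = 12, max_so_far = 21
Position 5 (value -3): max_ending_here = 9, max_so_far = 21
Position 6 (value 4): max_ending_here = 13, max_so_far = 21
Position 7 (value -20): max_ending_here = -7, max_so_far = 21
Position 8 (value 5): max_ending_here = 5, max_so_far = 21
Position 9 (value -14): max_ending_here = -9, max_so_far = 21

Maximum subarray: [4, 16, 1]
Maximum sum: 21

The maximum subarray is [4, 16, 1] with sum 21. This subarray runs from index 0 to index 2.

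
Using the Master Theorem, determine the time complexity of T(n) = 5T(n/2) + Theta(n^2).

Master Theorem for T(n) = 5T(n/2) + O(n^2):

a = 5, b = 2, c = 2
log_b(a) = log_2(5) = 2.3219

Case 1: c = 2 < log_2(5) = 2.3219
T(n) = O(n^(log_2 5))

For T(n) = 5T(n/2) + O(n^2): log_2(5) = 2.3219. This is Case 1 of the Master Theorem (c < log_b(a), work dominated by leaves), giving O(n^(log_2 5)).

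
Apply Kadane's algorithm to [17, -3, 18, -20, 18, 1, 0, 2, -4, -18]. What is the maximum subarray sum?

Using Kadane's algorithm on [17, -3, 18, -20, 18, 1, 0, 2, -4, -18]:

Scanning through the array:
Position 1 (value -3): max_ending_here = 14, max_so_far = 17
Position 2 (value 18): max_ending_here = 32, max_so_far = 32
Position 3 (value -20): max_ending_here = 12, max_so_far = 32
Position 4 (value 18): max_ending_here = 30, max_so_far = 32
Position 5 (value 1): max_ending_here = 31, max_so_far = 32
Position 6 (value 0): max_ending_here = 31, max_so_far = 32
Position 7 (value 2): max_ending_here = 33, max_so_far = 33
Position 8 (value -4): max_ending_here = 29, max_so_far = 33
Position 9 (value -18): max_ending_here = 11, max_so_far = 33

Maximum subarray: [17, -3, 18, -20, 18, 1, 0, 2]
Maximum sum: 33

The maximum subarray is [17, -3, 18, -20, 18, 1, 0, 2] with sum 33. This subarray runs from index 0 to index 7.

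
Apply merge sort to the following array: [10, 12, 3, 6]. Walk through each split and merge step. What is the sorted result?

Merge sort trace:

Split: [10, 12, 3, 6] -> [10, 12] and [3, 6]
  Split: [10, 12] -> [10] and [12]
  Merge: [10] + [12] -> [10, 12]
  Split: [3, 6] -> [3] and [6]
  Merge: [3] + [6] -> [3, 6]
Merge: [10, 12] + [3, 6] -> [3, 6, 10, 12]

Final sorted array: [3, 6, 10, 12]

The merge sort proceeds by recursively splitting the array and merging sorted halves.
After all merges, the sorted array is [3, 6, 10, 12].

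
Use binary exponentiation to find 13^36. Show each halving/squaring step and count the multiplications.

Computing 13^36 by squaring (build up from 13^1; each line after the first costs one multiplication):

13^1 = 13
13^2 = (13^1)^2 = 13^2 = 169
13^4 = (13^2)^2 = 169^2 = 28561
13^8 = (13^4)^2 = 28561^2 = 815730721
13^9 = 13 * 13^8 = 13 * 815730721 = 10604499373
13^18 = (13^9)^2 = 10604499373^2 = 112455406951957393129
13^36 = (13^18)^2 = 112455406951957393129^2 = 12646218552730347184269489080961456410641

Result: 12646218552730347184269489080961456410641
Multiplications needed: 6 (6 lines after 13^1)

13^36 = 12646218552730347184269489080961456410641. Using exponentiation by squaring, this requires 6 multiplications. The key idea: if the exponent is even, square the half-power; if odd, multiply by the base once.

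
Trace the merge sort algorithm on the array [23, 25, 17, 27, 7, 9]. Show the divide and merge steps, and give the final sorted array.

Merge sort trace:

Split: [23, 25, 17, 27, 7, 9] -> [23, 25, 17] and [27, 7, 9]
  Split: [23, 25, 17] -> [23] and [25, 17]
    Split: [25, 17] -> [25] and [17]
    Merge: [25] + [17] -> [17, 25]
  Merge: [23] + [17, 25] -> [17, 23, 25]
  Split: [27, 7, 9] -> [27] and [7, 9]
    Split: [7, 9] -> [7] and [9]
    Merge: [7] + [9] -> [7, 9]
  Merge: [27] + [7, 9] -> [7, 9, 27]
Merge: [17, 23, 25] + [7, 9, 27] -> [7, 9, 17, 23, 25, 27]

Final sorted array: [7, 9, 17, 23, 25, 27]

The merge sort proceeds by recursively splitting the array and merging sorted halves.
After all merges, the sorted array is [7, 9, 17, 23, 25, 27].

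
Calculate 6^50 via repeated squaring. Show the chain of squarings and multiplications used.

Computing 6^50 by squaring (build up from 6^1; each line after the first costs one multiplication):

6^1 = 6
6^2 = (6^1)^2 = 6^2 = 36
6^3 = 6 * 6^2 = 6 * 36 = 216
6^6 = (6^3)^2 = 216^2 = 46656
6^12 = (6^6)^2 = 46656^2 = 2176782336
6^24 = (6^12)^2 = 2176782336^2 = 4738381338321616896
6^25 = 6 * 6^24 = 6 * 4738381338321616896 = 28430288029929701376
6^50 = (6^25)^2 = 28430288029929701376^2 = 808281277464764060643139600456536293376

Result: 808281277464764060643139600456536293376
Multiplications needed: 7 (7 lines after 6^1)

6^50 = 808281277464764060643139600456536293376. Using exponentiation by squaring, this requires 7 multiplications. The key idea: if the exponent is even, square the half-power; if odd, multiply by the base once.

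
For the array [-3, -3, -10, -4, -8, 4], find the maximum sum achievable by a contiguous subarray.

Using Kadane's algorithm on [-3, -3, -10, -4, -8, 4]:

Scanning through the array:
Position 1 (value -3): max_ending_here = -3, max_so_far = -3
Position 2 (value -10): max_ending_here = -10, max_so_far = -3
Position 3 (value -4): max_ending_here = -4, max_so_far = -3
Position 4 (value -8): max_ending_here = -8, max_so_far = -3
Position 5 (value 4): max_ending_here = 4, max_so_far = 4

Maximum subarray: [4]
Maximum sum: 4

The maximum subarray is [4] with sum 4. This subarray runs from index 5 to index 5.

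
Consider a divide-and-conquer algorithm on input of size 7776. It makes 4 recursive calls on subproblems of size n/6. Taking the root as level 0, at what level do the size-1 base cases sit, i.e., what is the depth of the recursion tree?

For divide and conquer with division factor 6:

Problem sizes at each level:
Level 0: 7776
Level 1: 1296
Level 2: 216
Level 3: 36
Level 4: 6
Level 5: 1

The root is level 0 and the size-1 base case is level 5 (the tree spans levels 0 through 5, i.e. 6 levels counting the root), so the depth is the number of divisions: log_6(7776) = 5

The recursion tree depth is log_6(7776) = 5. At each level, the problem size is divided by 6, so it takes 5 divisions to reduce to a base case of size 1. The algorithm makes 4 recursive calls at each level.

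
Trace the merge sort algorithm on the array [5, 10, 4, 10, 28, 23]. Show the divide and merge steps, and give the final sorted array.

Merge sort trace:

Split: [5, 10, 4, 10, 28, 23] -> [5, 10, 4] and [10, 28, 23]
  Split: [5, 10, 4] -> [5] and [10, 4]
    Split: [10, 4] -> [10] and [4]
    Merge: [10] + [4] -> [4, 10]
  Merge: [5] + [4, 10] -> [4, 5, 10]
  Split: [10, 28, 23] -> [10] and [28, 23]
    Split: [28, 23] -> [28] and [23]
    Merge: [28] + [23] -> [23, 28]
  Merge: [10] + [23, 28] -> [10, 23, 28]
Merge: [4, 5, 10] + [10, 23, 28] -> [4, 5, 10, 10, 23, 28]

Final sorted array: [4, 5, 10, 10, 23, 28]

The merge sort proceeds by recursively splitting the array and merging sorted halves.
After all merges, the sorted array is [4, 5, 10, 10, 23, 28].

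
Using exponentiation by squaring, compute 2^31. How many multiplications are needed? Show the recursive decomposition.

Computing 2^31 by squaring (build up from 2^1; each line after the first costs one multiplication):

2^1 = 2
2^2 = (2^1)^2 = 2^2 = 4
2^3 = 2 * 2^2 = 2 * 4 = 8
2^6 = (2^3)^2 = 8^2 = 64
2^7 = 2 * 2^6 = 2 * 64 = 128
2^14 = (2^7)^2 = 128^2 = 16384
2^15 = 2 * 2^14 = 2 * 16384 = 32768
2^30 = (2^15)^2 = 32768^2 = 1073741824
2^31 = 2 * 2^30 = 2 * 1073741824 = 2147483648

Result: 2147483648
Multiplications needed: 8 (8 lines after 2^1)

2^31 = 2147483648. Using exponentiation by squaring, this requires 8 multiplications. The key idea: if the exponent is even, square the half-power; if odd, multiply by the base once.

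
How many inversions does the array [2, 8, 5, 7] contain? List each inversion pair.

Finding inversions in [2, 8, 5, 7]:

(1, 2): arr[1]=8 > arr[2]=5
(1, 3): arr[1]=8 > arr[3]=7

Total inversions: 2

The array has 2 inversion(s): (1,2), (1,3). Each pair (i,j) satisfies i < j and arr[i] > arr[j].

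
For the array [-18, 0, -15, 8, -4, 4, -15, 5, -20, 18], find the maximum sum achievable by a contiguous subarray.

Using Kadane's algorithm on [-18, 0, -15, 8, -4, 4, -15, 5, -20, 18]:

Scanning through the array:
Position 1 (value 0): max_ending_here = 0, max_so_far = 0
Position 2 (value -15): max_ending_here = -15, max_so_far = 0
Position 3 (value 8): max_ending_here = 8, max_so_far = 8
Position 4 (value -4): max_ending_here = 4, max_so_far = 8
Position 5 (value 4): max_ending_here = 8, max_so_far = 8
Position 6 (value -15): max_ending_here = -7, max_so_far = 8
Position 7 (value 5): max_ending_here = 5, max_so_far = 8
Position 8 (value -20): max_ending_here = -15, max_so_far = 8
Position 9 (value 18): max_ending_here = 18, max_so_far = 18

Maximum subarray: [18]
Maximum sum: 18

The maximum subarray is [18] with sum 18. This subarray runs from index 9 to index 9.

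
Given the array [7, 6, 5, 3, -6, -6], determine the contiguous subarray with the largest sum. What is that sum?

Using Kadane's algorithm on [7, 6, 5, 3, -6, -6]:

Scanning through the array:
Position 1 (value 6): max_ending_here = 13, max_so_far = 13
Position 2 (value 5): max_ending_here = 18, max_so_far = 18
Position 3 (value 3): max_ending_here = 21, max_so_far = 21
Position 4 (value -6): max_ending_here = 15, max_so_far = 21
Position 5 (value -6): max_ending_here = 9, max_so_far = 21

Maximum subarray: [7, 6, 5, 3]
Maximum sum: 21

The maximum subarray is [7, 6, 5, 3] with sum 21. This subarray runs from index 0 to index 3.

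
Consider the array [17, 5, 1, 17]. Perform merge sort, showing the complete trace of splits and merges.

Merge sort trace:

Split: [17, 5, 1, 17] -> [17, 5] and [1, 17]
  Split: [17, 5] -> [17] and [5]
  Merge: [17] + [5] -> [5, 17]
  Split: [1, 17] -> [1] and [17]
  Merge: [1] + [17] -> [1, 17]
Merge: [5, 17] + [1, 17] -> [1, 5, 17, 17]

Final sorted array: [1, 5, 17, 17]

The merge sort proceeds by recursively splitting the array and merging sorted halves.
After all merges, the sorted array is [1, 5, 17, 17].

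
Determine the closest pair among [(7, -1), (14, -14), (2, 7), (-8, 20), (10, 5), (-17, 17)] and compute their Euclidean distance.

Computing all pairwise distances among 6 points:

d((7, -1), (14, -14)) = 14.7648
d((7, -1), (2, 7)) = 9.434
d((7, -1), (-8, 20)) = 25.807
d((7, -1), (10, 5)) = 6.7082 <-- minimum
d((7, -1), (-17, 17)) = 30.0
d((14, -14), (2, 7)) = 24.1868
d((14, -14), (-8, 20)) = 40.4969
d((14, -14), (10, 5)) = 19.4165
d((14, -14), (-17, 17)) = 43.8406
d((2, 7), (-8, 20)) = 16.4012
d((2, 7), (10, 5)) = 8.2462
d((2, 7), (-17, 17)) = 21.4709
d((-8, 20), (10, 5)) = 23.4307
d((-8, 20), (-17, 17)) = 9.4868
d((10, 5), (-17, 17)) = 29.5466

Closest pair: (7, -1) and (10, 5) with distance 6.7082

The closest pair is (7, -1) and (10, 5) with Euclidean distance 6.7082. For 6 points, brute-force pairwise comparison is shown above. For large n, the divide-and-conquer algorithm (sort by x, recurse on halves, check the dividing strip) achieves O(n log n).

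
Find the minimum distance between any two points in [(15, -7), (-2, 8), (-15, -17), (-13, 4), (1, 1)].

Computing all pairwise distances among 5 points:

d((15, -7), (-2, 8)) = 22.6716
d((15, -7), (-15, -17)) = 31.6228
d((15, -7), (-13, 4)) = 30.0832
d((15, -7), (1, 1)) = 16.1245
d((-2, 8), (-15, -17)) = 28.178
d((-2, 8), (-13, 4)) = 11.7047
d((-2, 8), (1, 1)) = 7.6158 <-- minimum
d((-15, -17), (-13, 4)) = 21.095
d((-15, -17), (1, 1)) = 24.0832
d((-13, 4), (1, 1)) = 14.3178

Closest pair: (-2, 8) and (1, 1) with distance 7.6158

The closest pair is (-2, 8) and (1, 1) with Euclidean distance 7.6158. For 5 points, brute-force pairwise comparison is shown above. For large n, the divide-and-conquer algorithm (sort by x, recurse on halves, check the dividing strip) achieves O(n log n).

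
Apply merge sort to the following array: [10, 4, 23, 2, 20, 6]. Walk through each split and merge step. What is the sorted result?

Merge sort trace:

Split: [10, 4, 23, 2, 20, 6] -> [10, 4, 23] and [2, 20, 6]
  Split: [10, 4, 23] -> [10] and [4, 23]
    Split: [4, 23] -> [4] and [23]
    Merge: [4] + [23] -> [4, 23]
  Merge: [10] + [4, 23] -> [4, 10, 23]
  Split: [2, 20, 6] -> [2] and [20, 6]
    Split: [20, 6] -> [20] and [6]
    Merge: [20] + [6] -> [6, 20]
  Merge: [2] + [6, 20] -> [2, 6, 20]
Merge: [4, 10, 23] + [2, 6, 20] -> [2, 4, 6, 10, 20, 23]

Final sorted array: [2, 4, 6, 10, 20, 23]

The merge sort proceeds by recursively splitting the array and merging sorted halves.
After all merges, the sorted array is [2, 4, 6, 10, 20, 23].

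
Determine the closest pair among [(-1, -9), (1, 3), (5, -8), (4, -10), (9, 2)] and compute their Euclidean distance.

Computing all pairwise distances among 5 points:

d((-1, -9), (1, 3)) = 12.1655
d((-1, -9), (5, -8)) = 6.0828
d((-1, -9), (4, -10)) = 5.099
d((-1, -9), (9, 2)) = 14.8661
d((1, 3), (5, -8)) = 11.7047
d((1, 3), (4, -10)) = 13.3417
d((1, 3), (9, 2)) = 8.0623
d((5, -8), (4, -10)) = 2.2361 <-- minimum
d((5, -8), (9, 2)) = 10.7703
d((4, -10), (9, 2)) = 13.0

Closest pair: (5, -8) and (4, -10) with distance 2.2361

The closest pair is (5, -8) and (4, -10) with Euclidean distance 2.2361. For 5 points, brute-force pairwise comparison is shown above. For large n, the divide-and-conquer algorithm (sort by x, recurse on halves, check the dividing strip) achieves O(n log n).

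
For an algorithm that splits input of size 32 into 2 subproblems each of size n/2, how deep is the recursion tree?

For divide and conquer with division factor 2:

Problem sizes at each level:
Level 0: 32
Level 1: 16
Level 2: 8
Level 3: 4
Level 4: 2
Level 5: 1

The root is level 0 and the size-1 base case is level 5 (the tree spans levels 0 through 5, i.e. 6 levels counting the root), so the depth is the number of divisions: log_2(32) = 5

The recursion tree depth is log_2(32) = 5. At each level, the problem size is divided by 2, so it takes 5 divisions to reduce to a base case of size 1. The algorithm makes 2 recursive calls at each level.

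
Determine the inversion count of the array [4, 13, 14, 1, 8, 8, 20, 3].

Finding inversions in [4, 13, 14, 1, 8, 8, 20, 3]:

(0, 3): arr[0]=4 > arr[3]=1
(0, 7): arr[0]=4 > arr[7]=3
(1, 3): arr[1]=13 > arr[3]=1
(1, 4): arr[1]=13 > arr[4]=8
(1, 5): arr[1]=13 > arr[5]=8
(1, 7): arr[1]=13 > arr[7]=3
(2, 3): arr[2]=14 > arr[3]=1
(2, 4): arr[2]=14 > arr[4]=8
(2, 5): arr[2]=14 > arr[5]=8
(2, 7): arr[2]=14 > arr[7]=3
(4, 7): arr[4]=8 > arr[7]=3
(5, 7): arr[5]=8 > arr[7]=3
(6, 7): arr[6]=20 > arr[7]=3

Total inversions: 13

The array has 13 inversion(s): (0,3), (0,7), (1,3), (1,4), (1,5), (1,7), (2,3), (2,4), (2,5), (2,7), (4,7), (5,7), (6,7). Each pair (i,j) satisfies i < j and arr[i] > arr[j].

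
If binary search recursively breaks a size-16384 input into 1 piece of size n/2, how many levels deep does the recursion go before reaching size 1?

For divide and conquer with division factor 2:

Problem sizes at each level:
Level 0: 16384
Level 1: 8192
Level 2: 4096
Level 3: 2048
Level 4: 1024
Level 5: 512
Level 6: 256
Level 7: 128
Level 8: 64
Level 9: 32
Level 10: 16
Level 11: 8
Level 12: 4
Level 13: 2
Level 14: 1

The root is level 0 and the size-1 base case is level 14 (the tree spans levels 0 through 14, i.e. 15 levels counting the root), so the depth is the number of divisions: log_2(16384) = 14

The recursion tree depth is log_2(16384) = 14. At each level, the problem size is divided by 2, so it takes 14 divisions to reduce to a base case of size 1. The algorithm makes 1 recursive call at each level.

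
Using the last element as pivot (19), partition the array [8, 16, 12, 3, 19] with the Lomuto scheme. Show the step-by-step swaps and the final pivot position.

Lomuto partition with pivot = 19:

Initial array: [8, 16, 12, 3, 19]

arr[0]=8 <= 19: swap with position 0, array becomes [8, 16, 12, 3, 19]
arr[1]=16 <= 19: swap with position 1, array becomes [8, 16, 12, 3, 19]
arr[2]=12 <= 19: swap with position 2, array becomes [8, 16, 12, 3, 19]
arr[3]=3 <= 19: swap with position 3, array becomes [8, 16, 12, 3, 19]

Place pivot at position 4: [8, 16, 12, 3, 19]
Pivot position: 4

After partitioning with pivot 19, the array becomes [8, 16, 12, 3, 19]. The pivot is placed at index 4. All elements to the left of the pivot are <= 19, and all elements to the right are > 19.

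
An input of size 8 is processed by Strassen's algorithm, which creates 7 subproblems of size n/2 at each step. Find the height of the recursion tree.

For divide and conquer with division factor 2:

Problem sizes at each level:
Level 0: 8
Level 1: 4
Level 2: 2
Level 3: 1

The root is level 0 and the size-1 base case is level 3 (the tree spans levels 0 through 3, i.e. 4 levels counting the root), so the depth is the number of divisions: log_2(8) = 3

The recursion tree depth is log_2(8) = 3. At each level, the problem size is divided by 2, so it takes 3 divisions to reduce to a base case of size 1. The algorithm makes 7 recursive calls at each level.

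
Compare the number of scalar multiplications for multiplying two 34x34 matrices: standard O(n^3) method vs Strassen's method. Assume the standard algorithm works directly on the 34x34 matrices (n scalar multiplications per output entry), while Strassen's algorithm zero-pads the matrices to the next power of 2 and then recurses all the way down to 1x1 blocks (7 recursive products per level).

Matrix multiplication for 34x34 matrices:

Strassen's algorithm requires power-of-2 dimensions. Pad 34x34 to 64x64 (next power of 2).

Standard algorithm: 34^3 = 39304 multiplications
Strassen's algorithm: 7^(log2(64)) = 7^6 = 117649 multiplications
Difference: 39304 - 117649 = -78345 (Strassen uses MORE here due to padding overhead — for small or just-over-power-of-2 n, padding can outweigh the per-level savings)

Standard: 39304 multiplications (34^3). Strassen: 117649 multiplications (7^6, after padding to 64x64). Strassen reduces 8 recursive multiplications to 7 at each level.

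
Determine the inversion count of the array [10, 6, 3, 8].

Finding inversions in [10, 6, 3, 8]:

(0, 1): arr[0]=10 > arr[1]=6
(0, 2): arr[0]=10 > arr[2]=3
(0, 3): arr[0]=10 > arr[3]=8
(1, 2): arr[1]=6 > arr[2]=3

Total inversions: 4

The array has 4 inversion(s): (0,1), (0,2), (0,3), (1,2). Each pair (i,j) satisfies i < j and arr[i] > arr[j].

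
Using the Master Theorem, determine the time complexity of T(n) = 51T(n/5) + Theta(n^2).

Master Theorem for T(n) = 51T(n/5) + O(n^2):

a = 51, b = 5, c = 2
log_b(a) = log_5(51) = 2.4430

Case 1: c = 2 < log_5(51) = 2.4430
T(n) = O(n^(log_5 51))

For T(n) = 51T(n/5) + O(n^2): log_5(51) = 2.4430. This is Case 1 of the Master Theorem (c < log_b(a), work dominated by leaves), giving O(n^(log_5 51)).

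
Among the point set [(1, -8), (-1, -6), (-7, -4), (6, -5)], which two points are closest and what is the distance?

Computing all pairwise distances among 4 points:

d((1, -8), (-1, -6)) = 2.8284 <-- minimum
d((1, -8), (-7, -4)) = 8.9443
d((1, -8), (6, -5)) = 5.831
d((-1, -6), (-7, -4)) = 6.3246
d((-1, -6), (6, -5)) = 7.0711
d((-7, -4), (6, -5)) = 13.0384

Closest pair: (1, -8) and (-1, -6) with distance 2.8284

The closest pair is (1, -8) and (-1, -6) with Euclidean distance 2.8284. For 4 points, brute-force pairwise comparison is shown above. For large n, the divide-and-conquer algorithm (sort by x, recurse on halves, check the dividing strip) achieves O(n log n).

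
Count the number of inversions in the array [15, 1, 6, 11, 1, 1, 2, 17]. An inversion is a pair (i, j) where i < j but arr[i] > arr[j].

Finding inversions in [15, 1, 6, 11, 1, 1, 2, 17]:

(0, 1): arr[0]=15 > arr[1]=1
(0, 2): arr[0]=15 > arr[2]=6
(0, 3): arr[0]=15 > arr[3]=11
(0, 4): arr[0]=15 > arr[4]=1
(0, 5): arr[0]=15 > arr[5]=1
(0, 6): arr[0]=15 > arr[6]=2
(2, 4): arr[2]=6 > arr[4]=1
(2, 5): arr[2]=6 > arr[5]=1
(2, 6): arr[2]=6 > arr[6]=2
(3, 4): arr[3]=11 > arr[4]=1
(3, 5): arr[3]=11 > arr[5]=1
(3, 6): arr[3]=11 > arr[6]=2

Total inversions: 12

The array has 12 inversion(s): (0,1), (0,2), (0,3), (0,4), (0,5), (0,6), (2,4), (2,5), (2,6), (3,4), (3,5), (3,6). Each pair (i,j) satisfies i < j and arr[i] > arr[j].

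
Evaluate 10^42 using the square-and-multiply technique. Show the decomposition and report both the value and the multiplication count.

Computing 10^42 by squaring (build up from 10^1; each line after the first costs one multiplication):

10^1 = 10
10^2 = (10^1)^2 = 10^2 = 100
10^4 = (10^2)^2 = 100^2 = 10000
10^5 = 10 * 10^4 = 10 * 10000 = 100000
10^10 = (10^5)^2 = 100000^2 = 10000000000
10^20 = (10^10)^2 = 10000000000^2 = 100000000000000000000
10^21 = 10 * 10^20 = 10 * 100000000000000000000 = 1000000000000000000000
10^42 = (10^21)^2 = 1000000000000000000000^2 = 1000000000000000000000000000000000000000000

Result: 1000000000000000000000000000000000000000000
Multiplications needed: 7 (7 lines after 10^1)

10^42 = 1000000000000000000000000000000000000000000. Using exponentiation by squaring, this requires 7 multiplications. The key idea: if the exponent is even, square the half-power; if odd, multiply by the base once.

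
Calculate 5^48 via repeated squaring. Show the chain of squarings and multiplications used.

Computing 5^48 by squaring (build up from 5^1; each line after the first costs one multiplication):

5^1 = 5
5^2 = (5^1)^2 = 5^2 = 25
5^3 = 5 * 5^2 = 5 * 25 = 125
5^6 = (5^3)^2 = 125^2 = 15625
5^12 = (5^6)^2 = 15625^2 = 244140625
5^24 = (5^12)^2 = 244140625^2 = 59604644775390625
5^48 = (5^24)^2 = 59604644775390625^2 = 3552713678800500929355621337890625

Result: 3552713678800500929355621337890625
Multiplications needed: 6 (6 lines after 5^1)

5^48 = 3552713678800500929355621337890625. Using exponentiation by squaring, this requires 6 multiplications. The key idea: if the exponent is even, square the half-power; if odd, multiply by the base once.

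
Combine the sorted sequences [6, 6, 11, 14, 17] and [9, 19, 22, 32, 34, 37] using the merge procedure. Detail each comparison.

Merging process:

Compare 6 vs 9: take 6 from left. Merged: [6]
Compare 6 vs 9: take 6 from left. Merged: [6, 6]
Compare 11 vs 9: take 9 from right. Merged: [6, 6, 9]
Compare 11 vs 19: take 11 from left. Merged: [6, 6, 9, 11]
Compare 14 vs 19: take 14 from left. Merged: [6, 6, 9, 11, 14]
Compare 17 vs 19: take 17 from left. Merged: [6, 6, 9, 11, 14, 17]
Append remaining from right: [19, 22, 32, 34, 37]. Merged: [6, 6, 9, 11, 14, 17, 19, 22, 32, 34, 37]

Final merged array: [6, 6, 9, 11, 14, 17, 19, 22, 32, 34, 37]
Total comparisons: 6

The merged array is [6, 6, 9, 11, 14, 17, 19, 22, 32, 34, 37], requiring 6 comparisons. The merge step runs in O(n) time where n is the total number of elements.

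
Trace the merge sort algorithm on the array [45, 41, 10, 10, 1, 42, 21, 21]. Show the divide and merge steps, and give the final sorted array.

Merge sort trace:

Split: [45, 41, 10, 10, 1, 42, 21, 21] -> [45, 41, 10, 10] and [1, 42, 21, 21]
  Split: [45, 41, 10, 10] -> [45, 41] and [10, 10]
    Split: [45, 41] -> [45] and [41]
    Merge: [45] + [41] -> [41, 45]
    Split: [10, 10] -> [10] and [10]
    Merge: [10] + [10] -> [10, 10]
  Merge: [41, 45] + [10, 10] -> [10, 10, 41, 45]
  Split: [1, 42, 21, 21] -> [1, 42] and [21, 21]
    Split: [1, 42] -> [1] and [42]
    Merge: [1] + [42] -> [1, 42]
    Split: [21, 21] -> [21] and [21]
    Merge: [21] + [21] -> [21, 21]
  Merge: [1, 42] + [21, 21] -> [1, 21, 21, 42]
Merge: [10, 10, 41, 45] + [1, 21, 21, 42] -> [1, 10, 10, 21, 21, 41, 42, 45]

Final sorted array: [1, 10, 10, 21, 21, 41, 42, 45]

The merge sort proceeds by recursively splitting the array and merging sorted halves.
After all merges, the sorted array is [1, 10, 10, 21, 21, 41, 42, 45].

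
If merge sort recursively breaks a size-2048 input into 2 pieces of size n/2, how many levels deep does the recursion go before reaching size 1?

For divide and conquer with division factor 2:

Problem sizes at each level:
Level 0: 2048
Level 1: 1024
Level 2: 512
Level 3: 256
Level 4: 128
Level 5: 64
Level 6: 32
Level 7: 16
Level 8: 8
Level 9: 4
Level 10: 2
Level 11: 1

The root is level 0 and the size-1 base case is level 11 (the tree spans levels 0 through 11, i.e. 12 levels counting the root), so the depth is the number of divisions: log_2(2048) = 11

The recursion tree depth is log_2(2048) = 11. At each level, the problem size is divided by 2, so it takes 11 divisions to reduce to a base case of size 1. The algorithm makes 2 recursive calls at each level.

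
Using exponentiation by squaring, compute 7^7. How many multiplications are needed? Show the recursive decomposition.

Computing 7^7 by squaring (build up from 7^1; each line after the first costs one multiplication):

7^1 = 7
7^2 = (7^1)^2 = 7^2 = 49
7^3 = 7 * 7^2 = 7 * 49 = 343
7^6 = (7^3)^2 = 343^2 = 117649
7^7 = 7 * 7^6 = 7 * 117649 = 823543

Result: 823543
Multiplications needed: 4 (4 lines after 7^1)

7^7 = 823543. Using exponentiation by squaring, this requires 4 multiplications. The key idea: if the exponent is even, square the half-power; if odd, multiply by the base once.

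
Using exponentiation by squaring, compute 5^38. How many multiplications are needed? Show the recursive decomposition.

Computing 5^38 by squaring (build up from 5^1; each line after the first costs one multiplication):

5^1 = 5
5^2 = (5^1)^2 = 5^2 = 25
5^4 = (5^2)^2 = 25^2 = 625
5^8 = (5^4)^2 = 625^2 = 390625
5^9 = 5 * 5^8 = 5 * 390625 = 1953125
5^18 = (5^9)^2 = 1953125^2 = 3814697265625
5^19 = 5 * 5^18 = 5 * 3814697265625 = 19073486328125
5^38 = (5^19)^2 = 19073486328125^2 = 363797880709171295166015625

Result: 363797880709171295166015625
Multiplications needed: 7 (7 lines after 5^1)

5^38 = 363797880709171295166015625. Using exponentiation by squaring, this requires 7 multiplications. The key idea: if the exponent is even, square the half-power; if odd, multiply by the base once.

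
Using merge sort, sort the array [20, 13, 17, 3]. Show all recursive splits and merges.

Merge sort trace:

Split: [20, 13, 17, 3] -> [20, 13] and [17, 3]
  Split: [20, 13] -> [20] and [13]
  Merge: [20] + [13] -> [13, 20]
  Split: [17, 3] -> [17] and [3]
  Merge: [17] + [3] -> [3, 17]
Merge: [13, 20] + [3, 17] -> [3, 13, 17, 20]

Final sorted array: [3, 13, 17, 20]

The merge sort proceeds by recursively splitting the array and merging sorted halves.
After all merges, the sorted array is [3, 13, 17, 20].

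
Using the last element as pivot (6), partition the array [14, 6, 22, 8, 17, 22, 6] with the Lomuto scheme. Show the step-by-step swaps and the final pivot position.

Lomuto partition with pivot = 6:

Initial array: [14, 6, 22, 8, 17, 22, 6]

arr[0]=14 > 6: no swap
arr[1]=6 <= 6: swap with position 0, array becomes [6, 14, 22, 8, 17, 22, 6]
arr[2]=22 > 6: no swap
arr[3]=8 > 6: no swap
arr[4]=17 > 6: no swap
arr[5]=22 > 6: no swap

Place pivot at position 1: [6, 6, 22, 8, 17, 22, 14]
Pivot position: 1

After partitioning with pivot 6, the array becomes [6, 6, 22, 8, 17, 22, 14]. The pivot is placed at index 1. All elements to the left of the pivot are <= 6, and all elements to the right are > 6.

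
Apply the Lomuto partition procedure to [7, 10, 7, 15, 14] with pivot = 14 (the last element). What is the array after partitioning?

Lomuto partition with pivot = 14:

Initial array: [7, 10, 7, 15, 14]

arr[0]=7 <= 14: swap with position 0, array becomes [7, 10, 7, 15, 14]
arr[1]=10 <= 14: swap with position 1, array becomes [7, 10, 7, 15, 14]
arr[2]=7 <= 14: swap with position 2, array becomes [7, 10, 7, 15, 14]
arr[3]=15 > 14: no swap

Place pivot at position 3: [7, 10, 7, 14, 15]
Pivot position: 3

After partitioning with pivot 14, the array becomes [7, 10, 7, 14, 15]. The pivot is placed at index 3. All elements to the left of the pivot are <= 14, and all elements to the right are > 14.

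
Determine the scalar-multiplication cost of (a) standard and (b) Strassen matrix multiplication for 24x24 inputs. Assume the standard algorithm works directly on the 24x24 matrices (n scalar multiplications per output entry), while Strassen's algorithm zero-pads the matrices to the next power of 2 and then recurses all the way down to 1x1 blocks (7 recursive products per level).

Matrix multiplication for 24x24 matrices:

Strassen's algorithm requires power-of-2 dimensions. Pad 24x24 to 32x32 (next power of 2).

Standard algorithm: 24^3 = 13824 multiplications
Strassen's algorithm: 7^(log2(32)) = 7^5 = 16807 multiplications
Difference: 13824 - 16807 = -2983 (Strassen uses MORE here due to padding overhead — for small or just-over-power-of-2 n, padding can outweigh the per-level savings)

Standard: 13824 multiplications (24^3). Strassen: 16807 multiplications (7^5, after padding to 32x32). Strassen reduces 8 recursive multiplications to 7 at each level.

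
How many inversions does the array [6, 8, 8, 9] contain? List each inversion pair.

Finding inversions in [6, 8, 8, 9]:


Total inversions: 0

The array has 0 inversions. It is already sorted.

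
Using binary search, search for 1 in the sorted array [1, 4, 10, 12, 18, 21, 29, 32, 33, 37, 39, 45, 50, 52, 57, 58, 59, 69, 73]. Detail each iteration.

Binary search for 1 in [1, 4, 10, 12, 18, 21, 29, 32, 33, 37, 39, 45, 50, 52, 57, 58, 59, 69, 73]:

lo=0, hi=18, mid=9, arr[mid]=37 -> 37 > 1, search left half
lo=0, hi=8, mid=4, arr[mid]=18 -> 18 > 1, search left half
lo=0, hi=3, mid=1, arr[mid]=4 -> 4 > 1, search left half
lo=0, hi=0, mid=0, arr[mid]=1 -> Found target at index 0!

Binary search finds 1 at index 0 after 4 comparisons. The search repeatedly halves the search space by comparing with the middle element.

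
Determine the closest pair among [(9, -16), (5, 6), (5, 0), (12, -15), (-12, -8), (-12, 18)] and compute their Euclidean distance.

Computing all pairwise distances among 6 points:

d((9, -16), (5, 6)) = 22.3607
d((9, -16), (5, 0)) = 16.4924
d((9, -16), (12, -15)) = 3.1623 <-- minimum
d((9, -16), (-12, -8)) = 22.4722
d((9, -16), (-12, 18)) = 39.9625
d((5, 6), (5, 0)) = 6.0
d((5, 6), (12, -15)) = 22.1359
d((5, 6), (-12, -8)) = 22.0227
d((5, 6), (-12, 18)) = 20.8087
d((5, 0), (12, -15)) = 16.5529
d((5, 0), (-12, -8)) = 18.7883
d((5, 0), (-12, 18)) = 24.7588
d((12, -15), (-12, -8)) = 25.0
d((12, -15), (-12, 18)) = 40.8044
d((-12, -8), (-12, 18)) = 26.0

Closest pair: (9, -16) and (12, -15) with distance 3.1623

The closest pair is (9, -16) and (12, -15) with Euclidean distance 3.1623. For 6 points, brute-force pairwise comparison is shown above. For large n, the divide-and-conquer algorithm (sort by x, recurse on halves, check the dividing strip) achieves O(n log n).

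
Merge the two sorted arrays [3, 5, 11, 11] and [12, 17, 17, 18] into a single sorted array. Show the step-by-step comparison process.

Merging process:

Compare 3 vs 12: take 3 from left. Merged: [3]
Compare 5 vs 12: take 5 from left. Merged: [3, 5]
Compare 11 vs 12: take 11 from left. Merged: [3, 5, 11]
Compare 11 vs 12: take 11 from left. Merged: [3, 5, 11, 11]
Append remaining from right: [12, 17, 17, 18]. Merged: [3, 5, 11, 11, 12, 17, 17, 18]

Final merged array: [3, 5, 11, 11, 12, 17, 17, 18]
Total comparisons: 4

The merged array is [3, 5, 11, 11, 12, 17, 17, 18], requiring 4 comparisons. The merge step runs in O(n) time where n is the total number of elements.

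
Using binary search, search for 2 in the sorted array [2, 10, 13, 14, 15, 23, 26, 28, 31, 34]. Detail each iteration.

Binary search for 2 in [2, 10, 13, 14, 15, 23, 26, 28, 31, 34]:

lo=0, hi=9, mid=4, arr[mid]=15 -> 15 > 2, search left half
lo=0, hi=3, mid=1, arr[mid]=10 -> 10 > 2, search left half
lo=0, hi=0, mid=0, arr[mid]=2 -> Found target at index 0!

Binary search finds 2 at index 0 after 3 comparisons. The search repeatedly halves the search space by comparing with the middle element.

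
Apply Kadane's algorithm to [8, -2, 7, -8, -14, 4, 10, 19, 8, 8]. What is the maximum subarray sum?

Using Kadane's algorithm on [8, -2, 7, -8, -14, 4, 10, 19, 8, 8]:

Scanning through the array:
Position 1 (value -2): max_ending_here = 6, max_so_far = 8
Position 2 (value 7): max_ending_here = 13, max_so_far = 13
Position 3 (value -8): max_ending_here = 5, max_so_far = 13
Position 4 (value -14): max_ending_here = -9, max_so_far = 13
Position 5 (value 4): max_ending_here = 4, max_so_far = 13
Position 6 (value 10): max_ending_here = 14, max_so_far = 14
Position 7 (value 19): max_ending_here = 33, max_so_far = 33
Position 8 (value 8): max_ending_here = 41, max_so_far = 41
Position 9 (value 8): max_ending_here = 49, max_so_far = 49

Maximum subarray: [4, 10, 19, 8, 8]
Maximum sum: 49

The maximum subarray is [4, 10, 19, 8, 8] with sum 49. This subarray runs from index 5 to index 9.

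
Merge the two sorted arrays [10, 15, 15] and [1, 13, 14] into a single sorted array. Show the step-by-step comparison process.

Merging process:

Compare 10 vs 1: take 1 from right. Merged: [1]
Compare 10 vs 13: take 10 from left. Merged: [1, 10]
Compare 15 vs 13: take 13 from right. Merged: [1, 10, 13]
Compare 15 vs 14: take 14 from right. Merged: [1, 10, 13, 14]
Append remaining from left: [15, 15]. Merged: [1, 10, 13, 14, 15, 15]

Final merged array: [1, 10, 13, 14, 15, 15]
Total comparisons: 4

The merged array is [1, 10, 13, 14, 15, 15], requiring 4 comparisons. The merge step runs in O(n) time where n is the total number of elements.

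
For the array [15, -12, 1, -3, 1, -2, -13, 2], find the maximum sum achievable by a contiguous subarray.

Using Kadane's algorithm on [15, -12, 1, -3, 1, -2, -13, 2]:

Scanning through the array:
Position 1 (value -12): max_ending_here = 3, max_so_far = 15
Position 2 (value 1): max_ending_here = 4, max_so_far = 15
Position 3 (value -3): max_ending_here = 1, max_so_far = 15
Position 4 (value 1): max_ending_here = 2, max_so_far = 15
Position 5 (value -2): max_ending_here = 0, max_so_far = 15
Position 6 (value -13): max_ending_here = -13, max_so_far = 15
Position 7 (value 2): max_ending_here = 2, max_so_far = 15

Maximum subarray: [15]
Maximum sum: 15

The maximum subarray is [15] with sum 15. This subarray runs from index 0 to index 0.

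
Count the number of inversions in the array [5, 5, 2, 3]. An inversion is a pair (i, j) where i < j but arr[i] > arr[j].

Finding inversions in [5, 5, 2, 3]:

(0, 2): arr[0]=5 > arr[2]=2
(0, 3): arr[0]=5 > arr[3]=3
(1, 2): arr[1]=5 > arr[2]=2
(1, 3): arr[1]=5 > arr[3]=3

Total inversions: 4

The array has 4 inversion(s): (0,2), (0,3), (1,2), (1,3). Each pair (i,j) satisfies i < j and arr[i] > arr[j].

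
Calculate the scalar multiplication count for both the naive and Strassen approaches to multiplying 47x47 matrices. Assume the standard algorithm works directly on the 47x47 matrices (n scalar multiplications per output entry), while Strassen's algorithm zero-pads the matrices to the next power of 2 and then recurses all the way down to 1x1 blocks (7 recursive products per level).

Matrix multiplication for 47x47 matrices:

Strassen's algorithm requires power-of-2 dimensions. Pad 47x47 to 64x64 (next power of 2).

Standard algorithm: 47^3 = 103823 multiplications
Strassen's algorithm: 7^(log2(64)) = 7^6 = 117649 multiplications
Difference: 103823 - 117649 = -13826 (Strassen uses MORE here due to padding overhead — for small or just-over-power-of-2 n, padding can outweigh the per-level savings)

Standard: 103823 multiplications (47^3). Strassen: 117649 multiplications (7^6, after padding to 64x64). Strassen reduces 8 recursive multiplications to 7 at each level.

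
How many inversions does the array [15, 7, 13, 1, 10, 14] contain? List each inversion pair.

Finding inversions in [15, 7, 13, 1, 10, 14]:

(0, 1): arr[0]=15 > arr[1]=7
(0, 2): arr[0]=15 > arr[2]=13
(0, 3): arr[0]=15 > arr[3]=1
(0, 4): arr[0]=15 > arr[4]=10
(0, 5): arr[0]=15 > arr[5]=14
(1, 3): arr[1]=7 > arr[3]=1
(2, 3): arr[2]=13 > arr[3]=1
(2, 4): arr[2]=13 > arr[4]=10

Total inversions: 8

The array has 8 inversion(s): (0,1), (0,2), (0,3), (0,4), (0,5), (1,3), (2,3), (2,4). Each pair (i,j) satisfies i < j and arr[i] > arr[j].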